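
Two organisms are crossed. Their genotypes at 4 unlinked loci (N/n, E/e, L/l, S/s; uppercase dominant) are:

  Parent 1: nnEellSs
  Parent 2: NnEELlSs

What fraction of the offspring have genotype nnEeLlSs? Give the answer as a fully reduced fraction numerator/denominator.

P(nnEeLlSs) = 1/16

nnEellSs gametes: nElS×4, nEls×4, nelS×4, nels×4
NnEELlSs gametes: NELS×2, NELs×2, NElS×2, NEls×2, nELS×2, nELs×2, nElS×2, nEls×2
nnEellSs×NnEELlSs grid (16·16=256): NnEELlSS=8 NnEELlSs=16 NnEELlss=8 NnEEllSS=8 NnEEllSs=16 NnEEllss=8 NnEeLlSS=8 NnEeLlSs=16 NnEeLlss=8 NnEellSS=8 NnEellSs=16 NnEellss=8 nnEELlSS=8 nnEELlSs=16 nnEELlss=8 nnEEllSS=8 nnEEllSs=16 nnEEllss=8 nnEeLlSS=8 nnEeLlSs=16 nnEeLlss=8 nnEellSS=8 nnEellSs=16 nnEellss=8
nnEeLlSs hits 16/256; gcd=16; 16÷16/256÷16 = 1/16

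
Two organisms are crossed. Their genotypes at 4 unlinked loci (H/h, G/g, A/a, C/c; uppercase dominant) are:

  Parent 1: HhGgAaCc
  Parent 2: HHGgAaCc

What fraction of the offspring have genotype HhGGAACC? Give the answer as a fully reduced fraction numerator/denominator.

HhGgAaCc gametes: HGAC×1, HGAc×1, HGaC×1, HGac×1, HgAC×1, HgAc×1, HgaC×1, Hgac×1, hGAC×1, hGAc×1, hGaC×1, hGac×1, hgAC×1, hgAc×1, hgaC×1, hgac×1
HHGgAaCc gametes: HGAC×2, HGAc×2, HGaC×2, HGac×2, HgAC×2, HgAc×2, HgaC×2, Hgac×2
HhGgAaCc×HHGgAaCc grid (16·16=256): HHGGAACC=2 HHGGAACc=4 HHGGAAcc=2 HHGGAaCC=4 HHGGAaCc=8 HHGGAacc=4 HHGGaaCC=2 HHGGaaCc=4 HHGGaacc=2 HHGgAACC=4 HHGgAACc=8 HHGgAAcc=4 HHGgAaCC=8 HHGgAaCc=16 HHGgAacc=8 HHGgaaCC=4 HHGgaaCc=8 HHGgaacc=4 HHggAACC=2 HHggAACc=4 HHggAAcc=2 HHggAaCC=4 HHggAaCc=8 HHggAacc=4 HHggaaCC=2 HHggaaCc=4 HHggaacc=2 HhGGAACC=2 HhGGAACc=4 HhGGAAcc=2 HhGGAaCC=4 HhGGAaCc=8 HhGGAacc=4 HhGGaaCC=2 HhGGaaCc=4 HhGGaacc=2 HhGgAACC=4 HhGgAACc=8 HhGgAAcc=4 HhGgAaCC=8 HhGgAaCc=16 HhGgAacc=8 HhGgaaCC=4 HhGgaaCc=8 HhGgaacc=4 HhggAACC=2 HhggAACc=4 HhggAAcc=2 HhggAaCC=4 HhggAaCc=8 HhggAacc=4 HhggaaCC=2 HhggaaCc=4 Hhggaacc=2
HhGGAACC hits 2/256; gcd=2; 2÷2/256÷2 = 1/128

P(HhGGAACC) = 1/128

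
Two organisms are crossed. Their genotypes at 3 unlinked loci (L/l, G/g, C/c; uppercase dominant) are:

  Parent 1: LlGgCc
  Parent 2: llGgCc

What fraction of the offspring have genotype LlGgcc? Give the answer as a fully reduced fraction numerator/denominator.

P(LlGgcc) = 1/16

LlGgCc gametes: LGC×1, LGc×1, LgC×1, Lgc×1, lGC×1, lGc×1, lgC×1, lgc×1
llGgCc gametes: lGC×2, lGc×2, lgC×2, lgc×2
LlGgCc×llGgCc grid (8·8=64): LlGGCC=2 LlGGCc=4 LlGGcc=2 LlGgCC=4 LlGgCc=8 LlGgcc=4 LlggCC=2 LlggCc=4 Llggcc=2 llGGCC=2 llGGCc=4 llGGcc=2 llGgCC=4 llGgCc=8 llGgcc=4 llggCC=2 llggCc=4 llggcc=2
LlGgcc hits 4/64; gcd=4; 4÷4/64÷4 = 1/16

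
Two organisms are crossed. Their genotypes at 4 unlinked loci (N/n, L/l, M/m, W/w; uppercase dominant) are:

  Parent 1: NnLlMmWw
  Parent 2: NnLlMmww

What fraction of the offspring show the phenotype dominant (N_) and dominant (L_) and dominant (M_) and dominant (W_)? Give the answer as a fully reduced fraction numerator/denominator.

P(N_ L_ M_ W_) = 27/128

NnLlMmWw gametes: NLMW×1, NLMw×1, NLmW×1, NLmw×1, NlMW×1, NlMw×1, NlmW×1, Nlmw×1, nLMW×1, nLMw×1, nLmW×1, nLmw×1, nlMW×1, nlMw×1, nlmW×1, nlmw×1
NnLlMmww gametes: NLMw×2, NLmw×2, NlMw×2, Nlmw×2, nLMw×2, nLmw×2, nlMw×2, nlmw×2
NnLlMmWw×NnLlMmww grid (16·16=256): NNLLMMWw=2 NNLLMMww=2 NNLLMmWw=4 NNLLMmww=4 NNLLmmWw=2 NNLLmmww=2 NNLlMMWw=4 NNLlMMww=4 NNLlMmWw=8 NNLlMmww=8 NNLlmmWw=4 NNLlmmww=4 NNllMMWw=2 NNllMMww=2 NNllMmWw=4 NNllMmww=4 NNllmmWw=2 NNllmmww=2 NnLLMMWw=4 NnLLMMww=4 NnLLMmWw=8 NnLLMmww=8 NnLLmmWw=4 NnLLmmww=4 NnLlMMWw=8 NnLlMMww=8 NnLlMmWw=16 NnLlMmww=16 NnLlmmWw=8 NnLlmmww=8 NnllMMWw=4 NnllMMww=4 NnllMmWw=8 NnllMmww=8 NnllmmWw=4 Nnllmmww=4 nnLLMMWw=2 nnLLMMww=2 nnLLMmWw=4 nnLLMmww=4 nnLLmmWw=2 nnLLmmww=2 nnLlMMWw=4 nnLlMMww=4 nnLlMmWw=8 nnLlMmww=8 nnLlmmWw=4 nnLlmmww=4 nnllMMWw=2 nnllMMww=2 nnllMmWw=4 nnllMmww=4 nnllmmWw=2 nnllmmww=2
N_ L_ M_ W_ hits 54/256; gcd=2; 54÷2/256÷2 = 27/128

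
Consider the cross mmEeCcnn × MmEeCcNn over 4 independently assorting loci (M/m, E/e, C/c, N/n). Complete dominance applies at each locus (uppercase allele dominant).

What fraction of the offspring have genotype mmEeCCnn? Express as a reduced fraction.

mmEeCcnn gametes: mECn×4, mEcn×4, meCn×4, mecn×4
MmEeCcNn gametes: MECN×1, MECn×1, MEcN×1, MEcn×1, MeCN×1, MeCn×1, MecN×1, Mecn×1, mECN×1, mECn×1, mEcN×1, mEcn×1, meCN×1, meCn×1, mecN×1, mecn×1
mmEeCcnn×MmEeCcNn grid (16·16=256): MmEECCNn=4 MmEECCnn=4 MmEECcNn=8 MmEECcnn=8 MmEEccNn=4 MmEEccnn=4 MmEeCCNn=8 MmEeCCnn=8 MmEeCcNn=16 MmEeCcnn=16 MmEeccNn=8 MmEeccnn=8 MmeeCCNn=4 MmeeCCnn=4 MmeeCcNn=8 MmeeCcnn=8 MmeeccNn=4 Mmeeccnn=4 mmEECCNn=4 mmEECCnn=4 mmEECcNn=8 mmEECcnn=8 mmEEccNn=4 mmEEccnn=4 mmEeCCNn=8 mmEeCCnn=8 mmEeCcNn=16 mmEeCcnn=16 mmEeccNn=8 mmEeccnn=8 mmeeCCNn=4 mmeeCCnn=4 mmeeCcNn=8 mmeeCcnn=8 mmeeccNn=4 mmeeccnn=4
mmEeCCnn hits 8/256; gcd=8; 8÷8/256÷8 = 1/32

P(mmEeCCnn) = 1/32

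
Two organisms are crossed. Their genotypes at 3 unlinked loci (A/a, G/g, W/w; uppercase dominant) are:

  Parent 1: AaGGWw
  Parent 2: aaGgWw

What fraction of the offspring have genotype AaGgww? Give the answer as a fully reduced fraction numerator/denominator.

P(AaGgww) = 1/16

AaGGWw gametes: AGW×2, AGw×2, aGW×2, aGw×2
aaGgWw gametes: aGW×2, aGw×2, agW×2, agw×2
AaGGWw×aaGgWw grid (8·8=64): AaGGWW=4 AaGGWw=8 AaGGww=4 AaGgWW=4 AaGgWw=8 AaGgww=4 aaGGWW=4 aaGGWw=8 aaGGww=4 aaGgWW=4 aaGgWw=8 aaGgww=4
AaGgww hits 4/64; gcd=4; 4÷4/64÷4 = 1/16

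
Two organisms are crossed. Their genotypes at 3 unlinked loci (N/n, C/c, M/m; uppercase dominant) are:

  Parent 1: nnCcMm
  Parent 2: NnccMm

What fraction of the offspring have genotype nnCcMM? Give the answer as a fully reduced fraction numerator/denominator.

nnCcMm gametes: nCM×2, nCm×2, ncM×2, ncm×2
NnccMm gametes: NcM×2, Ncm×2, ncM×2, ncm×2
nnCcMm×NnccMm grid (8·8=64): NnCcMM=4 NnCcMm=8 NnCcmm=4 NnccMM=4 NnccMm=8 Nnccmm=4 nnCcMM=4 nnCcMm=8 nnCcmm=4 nnccMM=4 nnccMm=8 nnccmm=4
nnCcMM hits 4/64; gcd=4; 4÷4/64÷4 = 1/16

P(nnCcMM) = 1/16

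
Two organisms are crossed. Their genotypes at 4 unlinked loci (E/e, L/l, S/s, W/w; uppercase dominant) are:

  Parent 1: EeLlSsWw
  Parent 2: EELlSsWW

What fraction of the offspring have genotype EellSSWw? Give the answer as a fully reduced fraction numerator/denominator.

P(EellSSWw) = 1/64

EeLlSsWw gametes: ELSW×1, ELSw×1, ELsW×1, ELsw×1, ElSW×1, ElSw×1, ElsW×1, Elsw×1, eLSW×1, eLSw×1, eLsW×1, eLsw×1, elSW×1, elSw×1, elsW×1, elsw×1
EELlSsWW gametes: ELSW×4, ELsW×4, ElSW×4, ElsW×4
EeLlSsWw×EELlSsWW grid (16·16=256): EELLSSWW=4 EELLSSWw=4 EELLSsWW=8 EELLSsWw=8 EELLssWW=4 EELLssWw=4 EELlSSWW=8 EELlSSWw=8 EELlSsWW=16 EELlSsWw=16 EELlssWW=8 EELlssWw=8 EEllSSWW=4 EEllSSWw=4 EEllSsWW=8 EEllSsWw=8 EEllssWW=4 EEllssWw=4 EeLLSSWW=4 EeLLSSWw=4 EeLLSsWW=8 EeLLSsWw=8 EeLLssWW=4 EeLLssWw=4 EeLlSSWW=8 EeLlSSWw=8 EeLlSsWW=16 EeLlSsWw=16 EeLlssWW=8 EeLlssWw=8 EellSSWW=4 EellSSWw=4 EellSsWW=8 EellSsWw=8 EellssWW=4 EellssWw=4
EellSSWw hits 4/256; gcd=4; 4÷4/256÷4 = 1/64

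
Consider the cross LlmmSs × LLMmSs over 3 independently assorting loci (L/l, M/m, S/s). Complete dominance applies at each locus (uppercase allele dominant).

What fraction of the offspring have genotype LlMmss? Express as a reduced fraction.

LlmmSs gametes: LmS×2, Lms×2, lmS×2, lms×2
LLMmSs gametes: LMS×2, LMs×2, LmS×2, Lms×2
LlmmSs×LLMmSs grid (8·8=64): LLMmSS=4 LLMmSs=8 LLMmss=4 LLmmSS=4 LLmmSs=8 LLmmss=4 LlMmSS=4 LlMmSs=8 LlMmss=4 LlmmSS=4 LlmmSs=8 Llmmss=4
LlMmss hits 4/64; gcd=4; 4÷4/64÷4 = 1/16

P(LlMmss) = 1/16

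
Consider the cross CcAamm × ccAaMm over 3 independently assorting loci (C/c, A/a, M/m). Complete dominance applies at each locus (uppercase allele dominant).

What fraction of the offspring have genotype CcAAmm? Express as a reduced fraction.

P(CcAAmm) = 1/16

CcAamm gametes: CAm×2, Cam×2, cAm×2, cam×2
ccAaMm gametes: cAM×2, cAm×2, caM×2, cam×2
CcAamm×ccAaMm grid (8·8=64): CcAAMm=4 CcAAmm=4 CcAaMm=8 CcAamm=8 CcaaMm=4 Ccaamm=4 ccAAMm=4 ccAAmm=4 ccAaMm=8 ccAamm=8 ccaaMm=4 ccaamm=4
CcAAmm hits 4/64; gcd=4; 4÷4/64÷4 = 1/16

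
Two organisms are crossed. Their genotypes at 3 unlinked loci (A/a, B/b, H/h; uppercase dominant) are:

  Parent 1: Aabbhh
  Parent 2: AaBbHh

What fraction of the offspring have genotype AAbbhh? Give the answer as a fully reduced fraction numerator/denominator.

P(AAbbhh) = 1/16

Aabbhh gametes: Abh×4, abh×4
AaBbHh gametes: ABH×1, ABh×1, AbH×1, Abh×1, aBH×1, aBh×1, abH×1, abh×1
Aabbhh×AaBbHh grid (8·8=64): AABbHh=4 AABbhh=4 AAbbHh=4 AAbbhh=4 AaBbHh=8 AaBbhh=8 AabbHh=8 Aabbhh=8 aaBbHh=4 aaBbhh=4 aabbHh=4 aabbhh=4
AAbbhh hits 4/64; gcd=4; 4÷4/64÷4 = 1/16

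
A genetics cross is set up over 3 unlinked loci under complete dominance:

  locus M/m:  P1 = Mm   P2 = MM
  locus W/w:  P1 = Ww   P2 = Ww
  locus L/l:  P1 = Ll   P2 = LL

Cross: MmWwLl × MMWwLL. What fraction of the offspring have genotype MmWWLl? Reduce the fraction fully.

MmWwLl gametes: MWL×1, MWl×1, MwL×1, Mwl×1, mWL×1, mWl×1, mwL×1, mwl×1
MMWwLL gametes: MWL×4, MwL×4
MmWwLl×MMWwLL grid (8·8=64): MMWWLL=4 MMWWLl=4 MMWwLL=8 MMWwLl=8 MMwwLL=4 MMwwLl=4 MmWWLL=4 MmWWLl=4 MmWwLL=8 MmWwLl=8 MmwwLL=4 MmwwLl=4
MmWWLl hits 4/64; gcd=4; 4÷4/64÷4 = 1/16

P(MmWWLl) = 1/16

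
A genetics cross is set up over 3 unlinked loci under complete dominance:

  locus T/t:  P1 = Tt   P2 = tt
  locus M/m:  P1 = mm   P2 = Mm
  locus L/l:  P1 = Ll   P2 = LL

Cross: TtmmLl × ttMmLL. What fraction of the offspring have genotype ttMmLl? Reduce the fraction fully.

TtmmLl gametes: TmL×2, Tml×2, tmL×2, tml×2
ttMmLL gametes: tML×4, tmL×4
TtmmLl×ttMmLL grid (8·8=64): TtMmLL=8 TtMmLl=8 TtmmLL=8 TtmmLl=8 ttMmLL=8 ttMmLl=8 ttmmLL=8 ttmmLl=8
ttMmLl hits 8/64; gcd=8; 8÷8/64÷8 = 1/8

P(ttMmLl) = 1/8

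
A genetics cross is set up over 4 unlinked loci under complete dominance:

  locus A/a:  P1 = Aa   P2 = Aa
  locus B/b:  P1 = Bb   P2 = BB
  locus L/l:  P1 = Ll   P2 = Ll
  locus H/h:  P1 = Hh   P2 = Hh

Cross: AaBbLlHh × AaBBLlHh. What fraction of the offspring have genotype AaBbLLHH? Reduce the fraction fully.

AaBbLlHh gametes: ABLH×1, ABLh×1, ABlH×1, ABlh×1, AbLH×1, AbLh×1, AblH×1, Ablh×1, aBLH×1, aBLh×1, aBlH×1, aBlh×1, abLH×1, abLh×1, ablH×1, ablh×1
AaBBLlHh gametes: ABLH×2, ABLh×2, ABlH×2, ABlh×2, aBLH×2, aBLh×2, aBlH×2, aBlh×2
AaBbLlHh×AaBBLlHh grid (16·16=256): AABBLLHH=2 AABBLLHh=4 AABBLLhh=2 AABBLlHH=4 AABBLlHh=8 AABBLlhh=4 AABBllHH=2 AABBllHh=4 AABBllhh=2 AABbLLHH=2 AABbLLHh=4 AABbLLhh=2 AABbLlHH=4 AABbLlHh=8 AABbLlhh=4 AABbllHH=2 AABbllHh=4 AABbllhh=2 AaBBLLHH=4 AaBBLLHh=8 AaBBLLhh=4 AaBBLlHH=8 AaBBLlHh=16 AaBBLlhh=8 AaBBllHH=4 AaBBllHh=8 AaBBllhh=4 AaBbLLHH=4 AaBbLLHh=8 AaBbLLhh=4 AaBbLlHH=8 AaBbLlHh=16 AaBbLlhh=8 AaBbllHH=4 AaBbllHh=8 AaBbllhh=4 aaBBLLHH=2 aaBBLLHh=4 aaBBLLhh=2 aaBBLlHH=4 aaBBLlHh=8 aaBBLlhh=4 aaBBllHH=2 aaBBllHh=4 aaBBllhh=2 aaBbLLHH=2 aaBbLLHh=4 aaBbLLhh=2 aaBbLlHH=4 aaBbLlHh=8 aaBbLlhh=4 aaBbllHH=2 aaBbllHh=4 aaBbllhh=2
AaBbLLHH hits 4/256; gcd=4; 4÷4/256÷4 = 1/64

P(AaBbLLHH) = 1/64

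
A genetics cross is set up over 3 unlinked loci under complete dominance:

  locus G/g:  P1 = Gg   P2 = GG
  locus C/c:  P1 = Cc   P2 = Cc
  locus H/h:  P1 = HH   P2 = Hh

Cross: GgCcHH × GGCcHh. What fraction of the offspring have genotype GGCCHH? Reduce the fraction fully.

P(GGCCHH) = 1/16

GgCcHH gametes: GCH×2, GcH×2, gCH×2, gcH×2
GGCcHh gametes: GCH×2, GCh×2, GcH×2, Gch×2
GgCcHH×GGCcHh grid (8·8=64): GGCCHH=4 GGCCHh=4 GGCcHH=8 GGCcHh=8 GGccHH=4 GGccHh=4 GgCCHH=4 GgCCHh=4 GgCcHH=8 GgCcHh=8 GgccHH=4 GgccHh=4
GGCCHH hits 4/64; gcd=4; 4÷4/64÷4 = 1/16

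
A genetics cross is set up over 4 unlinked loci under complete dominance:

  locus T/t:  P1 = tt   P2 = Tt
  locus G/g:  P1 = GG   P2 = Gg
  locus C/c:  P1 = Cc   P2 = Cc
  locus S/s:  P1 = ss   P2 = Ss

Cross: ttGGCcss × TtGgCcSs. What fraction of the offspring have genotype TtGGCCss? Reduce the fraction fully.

P(TtGGCCss) = 1/32

ttGGCcss gametes: tGCs×8, tGcs×8
TtGgCcSs gametes: TGCS×1, TGCs×1, TGcS×1, TGcs×1, TgCS×1, TgCs×1, TgcS×1, Tgcs×1, tGCS×1, tGCs×1, tGcS×1, tGcs×1, tgCS×1, tgCs×1, tgcS×1, tgcs×1
ttGGCcss×TtGgCcSs grid (16·16=256): TtGGCCSs=8 TtGGCCss=8 TtGGCcSs=16 TtGGCcss=16 TtGGccSs=8 TtGGccss=8 TtGgCCSs=8 TtGgCCss=8 TtGgCcSs=16 TtGgCcss=16 TtGgccSs=8 TtGgccss=8 ttGGCCSs=8 ttGGCCss=8 ttGGCcSs=16 ttGGCcss=16 ttGGccSs=8 ttGGccss=8 ttGgCCSs=8 ttGgCCss=8 ttGgCcSs=16 ttGgCcss=16 ttGgccSs=8 ttGgccss=8
TtGGCCss hits 8/256; gcd=8; 8÷8/256÷8 = 1/32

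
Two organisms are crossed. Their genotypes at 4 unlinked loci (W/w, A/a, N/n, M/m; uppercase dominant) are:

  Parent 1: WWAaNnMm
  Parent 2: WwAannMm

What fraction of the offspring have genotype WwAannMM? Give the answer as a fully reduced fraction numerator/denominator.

WWAaNnMm gametes: WANM×2, WANm×2, WAnM×2, WAnm×2, WaNM×2, WaNm×2, WanM×2, Wanm×2
WwAannMm gametes: WAnM×2, WAnm×2, WanM×2, Wanm×2, wAnM×2, wAnm×2, wanM×2, wanm×2
WWAaNnMm×WwAannMm grid (16·16=256): WWAANnMM=4 WWAANnMm=8 WWAANnmm=4 WWAAnnMM=4 WWAAnnMm=8 WWAAnnmm=4 WWAaNnMM=8 WWAaNnMm=16 WWAaNnmm=8 WWAannMM=8 WWAannMm=16 WWAannmm=8 WWaaNnMM=4 WWaaNnMm=8 WWaaNnmm=4 WWaannMM=4 WWaannMm=8 WWaannmm=4 WwAANnMM=4 WwAANnMm=8 WwAANnmm=4 WwAAnnMM=4 WwAAnnMm=8 WwAAnnmm=4 WwAaNnMM=8 WwAaNnMm=16 WwAaNnmm=8 WwAannMM=8 WwAannMm=16 WwAannmm=8 WwaaNnMM=4 WwaaNnMm=8 WwaaNnmm=4 WwaannMM=4 WwaannMm=8 Wwaannmm=4
WwAannMM hits 8/256; gcd=8; 8÷8/256÷8 = 1/32

P(WwAannMM) = 1/32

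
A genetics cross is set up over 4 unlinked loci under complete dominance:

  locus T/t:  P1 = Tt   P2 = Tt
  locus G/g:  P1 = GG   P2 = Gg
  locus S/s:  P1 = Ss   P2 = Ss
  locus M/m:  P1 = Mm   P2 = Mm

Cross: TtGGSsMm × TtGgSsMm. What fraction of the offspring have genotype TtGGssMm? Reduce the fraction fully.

TtGGSsMm gametes: TGSM×2, TGSm×2, TGsM×2, TGsm×2, tGSM×2, tGSm×2, tGsM×2, tGsm×2
TtGgSsMm gametes: TGSM×1, TGSm×1, TGsM×1, TGsm×1, TgSM×1, TgSm×1, TgsM×1, Tgsm×1, tGSM×1, tGSm×1, tGsM×1, tGsm×1, tgSM×1, tgSm×1, tgsM×1, tgsm×1
TtGGSsMm×TtGgSsMm grid (16·16=256): TTGGSSMM=2 TTGGSSMm=4 TTGGSSmm=2 TTGGSsMM=4 TTGGSsMm=8 TTGGSsmm=4 TTGGssMM=2 TTGGssMm=4 TTGGssmm=2 TTGgSSMM=2 TTGgSSMm=4 TTGgSSmm=2 TTGgSsMM=4 TTGgSsMm=8 TTGgSsmm=4 TTGgssMM=2 TTGgssMm=4 TTGgssmm=2 TtGGSSMM=4 TtGGSSMm=8 TtGGSSmm=4 TtGGSsMM=8 TtGGSsMm=16 TtGGSsmm=8 TtGGssMM=4 TtGGssMm=8 TtGGssmm=4 TtGgSSMM=4 TtGgSSMm=8 TtGgSSmm=4 TtGgSsMM=8 TtGgSsMm=16 TtGgSsmm=8 TtGgssMM=4 TtGgssMm=8 TtGgssmm=4 ttGGSSMM=2 ttGGSSMm=4 ttGGSSmm=2 ttGGSsMM=4 ttGGSsMm=8 ttGGSsmm=4 ttGGssMM=2 ttGGssMm=4 ttGGssmm=2 ttGgSSMM=2 ttGgSSMm=4 ttGgSSmm=2 ttGgSsMM=4 ttGgSsMm=8 ttGgSsmm=4 ttGgssMM=2 ttGgssMm=4 ttGgssmm=2
TtGGssMm hits 8/256; gcd=8; 8÷8/256÷8 = 1/32

P(TtGGssMm) = 1/32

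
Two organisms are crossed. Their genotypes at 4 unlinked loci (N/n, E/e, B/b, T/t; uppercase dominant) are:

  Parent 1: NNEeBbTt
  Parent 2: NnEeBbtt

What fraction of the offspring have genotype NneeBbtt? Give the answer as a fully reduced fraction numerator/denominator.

P(NneeBbtt) = 1/32

NNEeBbTt gametes: NEBT×2, NEBt×2, NEbT×2, NEbt×2, NeBT×2, NeBt×2, NebT×2, Nebt×2
NnEeBbtt gametes: NEBt×2, NEbt×2, NeBt×2, Nebt×2, nEBt×2, nEbt×2, neBt×2, nebt×2
NNEeBbTt×NnEeBbtt grid (16·16=256): NNEEBBTt=4 NNEEBBtt=4 NNEEBbTt=8 NNEEBbtt=8 NNEEbbTt=4 NNEEbbtt=4 NNEeBBTt=8 NNEeBBtt=8 NNEeBbTt=16 NNEeBbtt=16 NNEebbTt=8 NNEebbtt=8 NNeeBBTt=4 NNeeBBtt=4 NNeeBbTt=8 NNeeBbtt=8 NNeebbTt=4 NNeebbtt=4 NnEEBBTt=4 NnEEBBtt=4 NnEEBbTt=8 NnEEBbtt=8 NnEEbbTt=4 NnEEbbtt=4 NnEeBBTt=8 NnEeBBtt=8 NnEeBbTt=16 NnEeBbtt=16 NnEebbTt=8 NnEebbtt=8 NneeBBTt=4 NneeBBtt=4 NneeBbTt=8 NneeBbtt=8 NneebbTt=4 Nneebbtt=4
NneeBbtt hits 8/256; gcd=8; 8÷8/256÷8 = 1/32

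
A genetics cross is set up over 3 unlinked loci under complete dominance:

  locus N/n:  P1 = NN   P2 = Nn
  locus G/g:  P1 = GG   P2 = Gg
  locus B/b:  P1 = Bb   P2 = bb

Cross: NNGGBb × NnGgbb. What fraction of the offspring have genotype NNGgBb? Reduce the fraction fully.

NNGGBb gametes: NGB×4, NGb×4
NnGgbb gametes: NGb×2, Ngb×2, nGb×2, ngb×2
NNGGBb×NnGgbb grid (8·8=64): NNGGBb=8 NNGGbb=8 NNGgBb=8 NNGgbb=8 NnGGBb=8 NnGGbb=8 NnGgBb=8 NnGgbb=8
NNGgBb hits 8/64; gcd=8; 8÷8/64÷8 = 1/8

P(NNGgBb) = 1/8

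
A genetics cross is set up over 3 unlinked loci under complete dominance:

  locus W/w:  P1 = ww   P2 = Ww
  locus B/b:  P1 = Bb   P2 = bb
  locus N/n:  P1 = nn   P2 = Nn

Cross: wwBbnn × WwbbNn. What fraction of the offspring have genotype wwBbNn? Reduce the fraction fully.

wwBbnn gametes: wBn×4, wbn×4
WwbbNn gametes: WbN×2, Wbn×2, wbN×2, wbn×2
wwBbnn×WwbbNn grid (8·8=64): WwBbNn=8 WwBbnn=8 WwbbNn=8 Wwbbnn=8 wwBbNn=8 wwBbnn=8 wwbbNn=8 wwbbnn=8
wwBbNn hits 8/64; gcd=8; 8÷8/64÷8 = 1/8

P(wwBbNn) = 1/8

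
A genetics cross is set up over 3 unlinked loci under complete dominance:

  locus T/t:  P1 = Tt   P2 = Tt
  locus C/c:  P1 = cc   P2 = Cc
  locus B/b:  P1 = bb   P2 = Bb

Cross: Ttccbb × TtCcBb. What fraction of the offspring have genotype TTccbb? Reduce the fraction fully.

P(TTccbb) = 1/16

Ttccbb gametes: Tcb×4, tcb×4
TtCcBb gametes: TCB×1, TCb×1, TcB×1, Tcb×1, tCB×1, tCb×1, tcB×1, tcb×1
Ttccbb×TtCcBb grid (8·8=64): TTCcBb=4 TTCcbb=4 TTccBb=4 TTccbb=4 TtCcBb=8 TtCcbb=8 TtccBb=8 Ttccbb=8 ttCcBb=4 ttCcbb=4 ttccBb=4 ttccbb=4
TTccbb hits 4/64; gcd=4; 4÷4/64÷4 = 1/16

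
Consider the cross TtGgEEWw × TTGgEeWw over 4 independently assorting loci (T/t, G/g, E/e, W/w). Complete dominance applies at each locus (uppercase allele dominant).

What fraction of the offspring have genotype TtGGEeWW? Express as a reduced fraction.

TtGgEEWw gametes: TGEW×2, TGEw×2, TgEW×2, TgEw×2, tGEW×2, tGEw×2, tgEW×2, tgEw×2
TTGgEeWw gametes: TGEW×2, TGEw×2, TGeW×2, TGew×2, TgEW×2, TgEw×2, TgeW×2, Tgew×2
TtGgEEWw×TTGgEeWw grid (16·16=256): TTGGEEWW=4 TTGGEEWw=8 TTGGEEww=4 TTGGEeWW=4 TTGGEeWw=8 TTGGEeww=4 TTGgEEWW=8 TTGgEEWw=16 TTGgEEww=8 TTGgEeWW=8 TTGgEeWw=16 TTGgEeww=8 TTggEEWW=4 TTggEEWw=8 TTggEEww=4 TTggEeWW=4 TTggEeWw=8 TTggEeww=4 TtGGEEWW=4 TtGGEEWw=8 TtGGEEww=4 TtGGEeWW=4 TtGGEeWw=8 TtGGEeww=4 TtGgEEWW=8 TtGgEEWw=16 TtGgEEww=8 TtGgEeWW=8 TtGgEeWw=16 TtGgEeww=8 TtggEEWW=4 TtggEEWw=8 TtggEEww=4 TtggEeWW=4 TtggEeWw=8 TtggEeww=4
TtGGEeWW hits 4/256; gcd=4; 4÷4/256÷4 = 1/64

P(TtGGEeWW) = 1/64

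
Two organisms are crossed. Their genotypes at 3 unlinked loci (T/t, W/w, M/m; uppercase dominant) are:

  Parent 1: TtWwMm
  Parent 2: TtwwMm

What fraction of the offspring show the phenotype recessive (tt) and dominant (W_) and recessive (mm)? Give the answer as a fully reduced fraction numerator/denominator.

TtWwMm gametes: TWM×1, TWm×1, TwM×1, Twm×1, tWM×1, tWm×1, twM×1, twm×1
TtwwMm gametes: TwM×2, Twm×2, twM×2, twm×2
TtWwMm×TtwwMm grid (8·8=64): TTWwMM=2 TTWwMm=4 TTWwmm=2 TTwwMM=2 TTwwMm=4 TTwwmm=2 TtWwMM=4 TtWwMm=8 TtWwmm=4 TtwwMM=4 TtwwMm=8 Ttwwmm=4 ttWwMM=2 ttWwMm=4 ttWwmm=2 ttwwMM=2 ttwwMm=4 ttwwmm=2
tt W_ mm hits 2/64; gcd=2; 2÷2/64÷2 = 1/32

P(tt W_ mm) = 1/32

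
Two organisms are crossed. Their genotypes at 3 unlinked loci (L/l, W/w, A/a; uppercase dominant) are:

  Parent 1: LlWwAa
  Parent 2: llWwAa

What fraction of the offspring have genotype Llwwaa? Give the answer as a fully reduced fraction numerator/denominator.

P(Llwwaa) = 1/32

LlWwAa gametes: LWA×1, LWa×1, LwA×1, Lwa×1, lWA×1, lWa×1, lwA×1, lwa×1
llWwAa gametes: lWA×2, lWa×2, lwA×2, lwa×2
LlWwAa×llWwAa grid (8·8=64): LlWWAA=2 LlWWAa=4 LlWWaa=2 LlWwAA=4 LlWwAa=8 LlWwaa=4 LlwwAA=2 LlwwAa=4 Llwwaa=2 llWWAA=2 llWWAa=4 llWWaa=2 llWwAA=4 llWwAa=8 llWwaa=4 llwwAA=2 llwwAa=4 llwwaa=2
Llwwaa hits 2/64; gcd=2; 2÷2/64÷2 = 1/32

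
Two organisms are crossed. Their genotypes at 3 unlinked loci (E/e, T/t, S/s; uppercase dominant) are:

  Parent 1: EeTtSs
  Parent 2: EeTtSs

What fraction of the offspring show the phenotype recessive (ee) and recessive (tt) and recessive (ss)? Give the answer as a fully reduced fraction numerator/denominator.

EeTtSs gametes: ETS×1, ETs×1, EtS×1, Ets×1, eTS×1, eTs×1, etS×1, ets×1
EeTtSs gametes: ETS×1, ETs×1, EtS×1, Ets×1, eTS×1, eTs×1, etS×1, ets×1
EeTtSs×EeTtSs grid (8·8=64): EETTSS=1 EETTSs=2 EETTss=1 EETtSS=2 EETtSs=4 EETtss=2 EEttSS=1 EEttSs=2 EEttss=1 EeTTSS=2 EeTTSs=4 EeTTss=2 EeTtSS=4 EeTtSs=8 EeTtss=4 EettSS=2 EettSs=4 Eettss=2 eeTTSS=1 eeTTSs=2 eeTTss=1 eeTtSS=2 eeTtSs=4 eeTtss=2 eettSS=1 eettSs=2 eettss=1
ee tt ss hits 1/64; gcd=1; 1÷1/64÷1 = 1/64

P(ee tt ss) = 1/64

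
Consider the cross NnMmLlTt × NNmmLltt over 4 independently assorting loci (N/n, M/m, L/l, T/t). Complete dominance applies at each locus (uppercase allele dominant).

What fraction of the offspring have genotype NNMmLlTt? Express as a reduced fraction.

P(NNMmLlTt) = 1/16

NnMmLlTt gametes: NMLT×1, NMLt×1, NMlT×1, NMlt×1, NmLT×1, NmLt×1, NmlT×1, Nmlt×1, nMLT×1, nMLt×1, nMlT×1, nMlt×1, nmLT×1, nmLt×1, nmlT×1, nmlt×1
NNmmLltt gametes: NmLt×8, Nmlt×8
NnMmLlTt×NNmmLltt grid (16·16=256): NNMmLLTt=8 NNMmLLtt=8 NNMmLlTt=16 NNMmLltt=16 NNMmllTt=8 NNMmlltt=8 NNmmLLTt=8 NNmmLLtt=8 NNmmLlTt=16 NNmmLltt=16 NNmmllTt=8 NNmmlltt=8 NnMmLLTt=8 NnMmLLtt=8 NnMmLlTt=16 NnMmLltt=16 NnMmllTt=8 NnMmlltt=8 NnmmLLTt=8 NnmmLLtt=8 NnmmLlTt=16 NnmmLltt=16 NnmmllTt=8 Nnmmlltt=8
NNMmLlTt hits 16/256; gcd=16; 16÷16/256÷16 = 1/16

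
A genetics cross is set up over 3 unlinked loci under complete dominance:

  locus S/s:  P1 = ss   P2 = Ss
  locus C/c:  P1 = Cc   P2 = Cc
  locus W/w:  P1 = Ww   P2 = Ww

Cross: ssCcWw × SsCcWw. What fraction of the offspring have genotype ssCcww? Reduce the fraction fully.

P(ssCcww) = 1/16

ssCcWw gametes: sCW×2, sCw×2, scW×2, scw×2
SsCcWw gametes: SCW×1, SCw×1, ScW×1, Scw×1, sCW×1, sCw×1, scW×1, scw×1
ssCcWw×SsCcWw grid (8·8=64): SsCCWW=2 SsCCWw=4 SsCCww=2 SsCcWW=4 SsCcWw=8 SsCcww=4 SsccWW=2 SsccWw=4 Ssccww=2 ssCCWW=2 ssCCWw=4 ssCCww=2 ssCcWW=4 ssCcWw=8 ssCcww=4 ssccWW=2 ssccWw=4 ssccww=2
ssCcww hits 4/64; gcd=4; 4÷4/64÷4 = 1/16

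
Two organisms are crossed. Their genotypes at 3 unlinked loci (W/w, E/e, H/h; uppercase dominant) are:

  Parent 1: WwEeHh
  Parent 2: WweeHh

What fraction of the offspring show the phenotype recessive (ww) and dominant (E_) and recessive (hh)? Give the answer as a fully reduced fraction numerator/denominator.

P(ww E_ hh) = 1/32

WwEeHh gametes: WEH×1, WEh×1, WeH×1, Weh×1, wEH×1, wEh×1, weH×1, weh×1
WweeHh gametes: WeH×2, Weh×2, weH×2, weh×2
WwEeHh×WweeHh grid (8·8=64): WWEeHH=2 WWEeHh=4 WWEehh=2 WWeeHH=2 WWeeHh=4 WWeehh=2 WwEeHH=4 WwEeHh=8 WwEehh=4 WweeHH=4 WweeHh=8 Wweehh=4 wwEeHH=2 wwEeHh=4 wwEehh=2 wweeHH=2 wweeHh=4 wweehh=2
ww E_ hh hits 2/64; gcd=2; 2÷2/64÷2 = 1/32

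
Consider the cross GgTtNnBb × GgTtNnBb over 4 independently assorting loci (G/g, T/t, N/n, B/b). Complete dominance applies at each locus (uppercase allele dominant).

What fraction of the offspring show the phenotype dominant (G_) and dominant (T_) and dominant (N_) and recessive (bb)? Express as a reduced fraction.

GgTtNnBb gametes: GTNB×1, GTNb×1, GTnB×1, GTnb×1, GtNB×1, GtNb×1, GtnB×1, Gtnb×1, gTNB×1, gTNb×1, gTnB×1, gTnb×1, gtNB×1, gtNb×1, gtnB×1, gtnb×1
GgTtNnBb gametes: GTNB×1, GTNb×1, GTnB×1, GTnb×1, GtNB×1, GtNb×1, GtnB×1, Gtnb×1, gTNB×1, gTNb×1, gTnB×1, gTnb×1, gtNB×1, gtNb×1, gtnB×1, gtnb×1
GgTtNnBb×GgTtNnBb grid (16·16=256): GGTTNNBB=1 GGTTNNBb=2 GGTTNNbb=1 GGTTNnBB=2 GGTTNnBb=4 GGTTNnbb=2 GGTTnnBB=1 GGTTnnBb=2 GGTTnnbb=1 GGTtNNBB=2 GGTtNNBb=4 GGTtNNbb=2 GGTtNnBB=4 GGTtNnBb=8 GGTtNnbb=4 GGTtnnBB=2 GGTtnnBb=4 GGTtnnbb=2 GGttNNBB=1 GGttNNBb=2 GGttNNbb=1 GGttNnBB=2 GGttNnBb=4 GGttNnbb=2 GGttnnBB=1 GGttnnBb=2 GGttnnbb=1 GgTTNNBB=2 GgTTNNBb=4 GgTTNNbb=2 GgTTNnBB=4 GgTTNnBb=8 GgTTNnbb=4 GgTTnnBB=2 GgTTnnBb=4 GgTTnnbb=2 GgTtNNBB=4 GgTtNNBb=8 GgTtNNbb=4 GgTtNnBB=8 GgTtNnBb=16 GgTtNnbb=8 GgTtnnBB=4 GgTtnnBb=8 GgTtnnbb=4 GgttNNBB=2 GgttNNBb=4 GgttNNbb=2 GgttNnBB=4 GgttNnBb=8 GgttNnbb=4 GgttnnBB=2 GgttnnBb=4 Ggttnnbb=2 ggTTNNBB=1 ggTTNNBb=2 ggTTNNbb=1 ggTTNnBB=2 ggTTNnBb=4 ggTTNnbb=2 ggTTnnBB=1 ggTTnnBb=2 ggTTnnbb=1 ggTtNNBB=2 ggTtNNBb=4 ggTtNNbb=2 ggTtNnBB=4 ggTtNnBb=8 ggTtNnbb=4 ggTtnnBB=2 ggTtnnBb=4 ggTtnnbb=2 ggttNNBB=1 ggttNNBb=2 ggttNNbb=1 ggttNnBB=2 ggttNnBb=4 ggttNnbb=2 ggttnnBB=1 ggttnnBb=2 ggttnnbb=1
G_ T_ N_ bb hits 27/256; gcd=1; 27÷1/256÷1 = 27/256

P(G_ T_ N_ bb) = 27/256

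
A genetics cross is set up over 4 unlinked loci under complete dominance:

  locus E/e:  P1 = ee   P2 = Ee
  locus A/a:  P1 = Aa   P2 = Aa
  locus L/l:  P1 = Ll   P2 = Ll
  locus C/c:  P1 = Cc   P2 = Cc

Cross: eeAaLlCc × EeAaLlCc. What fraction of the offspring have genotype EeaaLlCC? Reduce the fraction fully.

P(EeaaLlCC) = 1/64

eeAaLlCc gametes: eALC×2, eALc×2, eAlC×2, eAlc×2, eaLC×2, eaLc×2, ealC×2, ealc×2
EeAaLlCc gametes: EALC×1, EALc×1, EAlC×1, EAlc×1, EaLC×1, EaLc×1, EalC×1, Ealc×1, eALC×1, eALc×1, eAlC×1, eAlc×1, eaLC×1, eaLc×1, ealC×1, ealc×1
eeAaLlCc×EeAaLlCc grid (16·16=256): EeAALLCC=2 EeAALLCc=4 EeAALLcc=2 EeAALlCC=4 EeAALlCc=8 EeAALlcc=4 EeAAllCC=2 EeAAllCc=4 EeAAllcc=2 EeAaLLCC=4 EeAaLLCc=8 EeAaLLcc=4 EeAaLlCC=8 EeAaLlCc=16 EeAaLlcc=8 EeAallCC=4 EeAallCc=8 EeAallcc=4 EeaaLLCC=2 EeaaLLCc=4 EeaaLLcc=2 EeaaLlCC=4 EeaaLlCc=8 EeaaLlcc=4 EeaallCC=2 EeaallCc=4 Eeaallcc=2 eeAALLCC=2 eeAALLCc=4 eeAALLcc=2 eeAALlCC=4 eeAALlCc=8 eeAALlcc=4 eeAAllCC=2 eeAAllCc=4 eeAAllcc=2 eeAaLLCC=4 eeAaLLCc=8 eeAaLLcc=4 eeAaLlCC=8 eeAaLlCc=16 eeAaLlcc=8 eeAallCC=4 eeAallCc=8 eeAallcc=4 eeaaLLCC=2 eeaaLLCc=4 eeaaLLcc=2 eeaaLlCC=4 eeaaLlCc=8 eeaaLlcc=4 eeaallCC=2 eeaallCc=4 eeaallcc=2
EeaaLlCC hits 4/256; gcd=4; 4÷4/256÷4 = 1/64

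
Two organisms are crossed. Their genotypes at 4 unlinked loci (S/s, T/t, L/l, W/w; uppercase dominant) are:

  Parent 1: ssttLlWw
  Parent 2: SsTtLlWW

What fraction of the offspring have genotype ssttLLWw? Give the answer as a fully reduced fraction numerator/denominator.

ssttLlWw gametes: stLW×4, stLw×4, stlW×4, stlw×4
SsTtLlWW gametes: STLW×2, STlW×2, StLW×2, StlW×2, sTLW×2, sTlW×2, stLW×2, stlW×2
ssttLlWw×SsTtLlWW grid (16·16=256): SsTtLLWW=8 SsTtLLWw=8 SsTtLlWW=16 SsTtLlWw=16 SsTtllWW=8 SsTtllWw=8 SsttLLWW=8 SsttLLWw=8 SsttLlWW=16 SsttLlWw=16 SsttllWW=8 SsttllWw=8 ssTtLLWW=8 ssTtLLWw=8 ssTtLlWW=16 ssTtLlWw=16 ssTtllWW=8 ssTtllWw=8 ssttLLWW=8 ssttLLWw=8 ssttLlWW=16 ssttLlWw=16 ssttllWW=8 ssttllWw=8
ssttLLWw hits 8/256; gcd=8; 8÷8/256÷8 = 1/32

P(ssttLLWw) = 1/32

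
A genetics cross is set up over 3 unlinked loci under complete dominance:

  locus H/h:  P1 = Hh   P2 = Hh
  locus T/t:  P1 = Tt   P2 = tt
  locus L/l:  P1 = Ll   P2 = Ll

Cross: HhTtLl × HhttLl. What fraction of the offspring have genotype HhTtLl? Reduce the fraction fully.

P(HhTtLl) = 1/8

HhTtLl gametes: HTL×1, HTl×1, HtL×1, Htl×1, hTL×1, hTl×1, htL×1, htl×1
HhttLl gametes: HtL×2, Htl×2, htL×2, htl×2
HhTtLl×HhttLl grid (8·8=64): HHTtLL=2 HHTtLl=4 HHTtll=2 HHttLL=2 HHttLl=4 HHttll=2 HhTtLL=4 HhTtLl=8 HhTtll=4 HhttLL=4 HhttLl=8 Hhttll=4 hhTtLL=2 hhTtLl=4 hhTtll=2 hhttLL=2 hhttLl=4 hhttll=2
HhTtLl hits 8/64; gcd=8; 8÷8/64÷8 = 1/8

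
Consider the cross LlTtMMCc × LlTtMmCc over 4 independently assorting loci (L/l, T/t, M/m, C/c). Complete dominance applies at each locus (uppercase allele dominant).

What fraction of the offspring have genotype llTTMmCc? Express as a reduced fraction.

LlTtMMCc gametes: LTMC×2, LTMc×2, LtMC×2, LtMc×2, lTMC×2, lTMc×2, ltMC×2, ltMc×2
LlTtMmCc gametes: LTMC×1, LTMc×1, LTmC×1, LTmc×1, LtMC×1, LtMc×1, LtmC×1, Ltmc×1, lTMC×1, lTMc×1, lTmC×1, lTmc×1, ltMC×1, ltMc×1, ltmC×1, ltmc×1
LlTtMMCc×LlTtMmCc grid (16·16=256): LLTTMMCC=2 LLTTMMCc=4 LLTTMMcc=2 LLTTMmCC=2 LLTTMmCc=4 LLTTMmcc=2 LLTtMMCC=4 LLTtMMCc=8 LLTtMMcc=4 LLTtMmCC=4 LLTtMmCc=8 LLTtMmcc=4 LLttMMCC=2 LLttMMCc=4 LLttMMcc=2 LLttMmCC=2 LLttMmCc=4 LLttMmcc=2 LlTTMMCC=4 LlTTMMCc=8 LlTTMMcc=4 LlTTMmCC=4 LlTTMmCc=8 LlTTMmcc=4 LlTtMMCC=8 LlTtMMCc=16 LlTtMMcc=8 LlTtMmCC=8 LlTtMmCc=16 LlTtMmcc=8 LlttMMCC=4 LlttMMCc=8 LlttMMcc=4 LlttMmCC=4 LlttMmCc=8 LlttMmcc=4 llTTMMCC=2 llTTMMCc=4 llTTMMcc=2 llTTMmCC=2 llTTMmCc=4 llTTMmcc=2 llTtMMCC=4 llTtMMCc=8 llTtMMcc=4 llTtMmCC=4 llTtMmCc=8 llTtMmcc=4 llttMMCC=2 llttMMCc=4 llttMMcc=2 llttMmCC=2 llttMmCc=4 llttMmcc=2
llTTMmCc hits 4/256; gcd=4; 4÷4/256÷4 = 1/64

P(llTTMmCc) = 1/64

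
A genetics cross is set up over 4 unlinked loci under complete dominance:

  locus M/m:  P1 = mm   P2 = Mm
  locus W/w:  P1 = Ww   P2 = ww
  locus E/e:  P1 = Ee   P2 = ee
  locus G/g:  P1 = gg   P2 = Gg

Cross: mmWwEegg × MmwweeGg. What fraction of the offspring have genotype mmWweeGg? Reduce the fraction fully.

P(mmWweeGg) = 1/16

mmWwEegg gametes: mWEg×4, mWeg×4, mwEg×4, mweg×4
MmwweeGg gametes: MweG×4, Mweg×4, mweG×4, mweg×4
mmWwEegg×MmwweeGg grid (16·16=256): MmWwEeGg=16 MmWwEegg=16 MmWweeGg=16 MmWweegg=16 MmwwEeGg=16 MmwwEegg=16 MmwweeGg=16 Mmwweegg=16 mmWwEeGg=16 mmWwEegg=16 mmWweeGg=16 mmWweegg=16 mmwwEeGg=16 mmwwEegg=16 mmwweeGg=16 mmwweegg=16
mmWweeGg hits 16/256; gcd=16; 16÷16/256÷16 = 1/16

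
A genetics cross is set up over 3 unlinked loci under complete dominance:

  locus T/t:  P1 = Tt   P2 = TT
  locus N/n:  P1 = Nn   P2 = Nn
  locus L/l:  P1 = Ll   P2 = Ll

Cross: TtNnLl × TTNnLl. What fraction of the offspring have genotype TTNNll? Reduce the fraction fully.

P(TTNNll) = 1/32

TtNnLl gametes: TNL×1, TNl×1, TnL×1, Tnl×1, tNL×1, tNl×1, tnL×1, tnl×1
TTNnLl gametes: TNL×2, TNl×2, TnL×2, Tnl×2
TtNnLl×TTNnLl grid (8·8=64): TTNNLL=2 TTNNLl=4 TTNNll=2 TTNnLL=4 TTNnLl=8 TTNnll=4 TTnnLL=2 TTnnLl=4 TTnnll=2 TtNNLL=2 TtNNLl=4 TtNNll=2 TtNnLL=4 TtNnLl=8 TtNnll=4 TtnnLL=2 TtnnLl=4 Ttnnll=2
TTNNll hits 2/64; gcd=2; 2÷2/64÷2 = 1/32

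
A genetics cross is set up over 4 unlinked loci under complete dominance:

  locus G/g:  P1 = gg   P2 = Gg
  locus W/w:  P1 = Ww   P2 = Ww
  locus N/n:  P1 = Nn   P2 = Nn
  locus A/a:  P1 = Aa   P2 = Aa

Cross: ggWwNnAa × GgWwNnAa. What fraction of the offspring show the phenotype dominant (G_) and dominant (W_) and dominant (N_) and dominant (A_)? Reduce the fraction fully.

ggWwNnAa gametes: gWNA×2, gWNa×2, gWnA×2, gWna×2, gwNA×2, gwNa×2, gwnA×2, gwna×2
GgWwNnAa gametes: GWNA×1, GWNa×1, GWnA×1, GWna×1, GwNA×1, GwNa×1, GwnA×1, Gwna×1, gWNA×1, gWNa×1, gWnA×1, gWna×1, gwNA×1, gwNa×1, gwnA×1, gwna×1
ggWwNnAa×GgWwNnAa grid (16·16=256): GgWWNNAA=2 GgWWNNAa=4 GgWWNNaa=2 GgWWNnAA=4 GgWWNnAa=8 GgWWNnaa=4 GgWWnnAA=2 GgWWnnAa=4 GgWWnnaa=2 GgWwNNAA=4 GgWwNNAa=8 GgWwNNaa=4 GgWwNnAA=8 GgWwNnAa=16 GgWwNnaa=8 GgWwnnAA=4 GgWwnnAa=8 GgWwnnaa=4 GgwwNNAA=2 GgwwNNAa=4 GgwwNNaa=2 GgwwNnAA=4 GgwwNnAa=8 GgwwNnaa=4 GgwwnnAA=2 GgwwnnAa=4 Ggwwnnaa=2 ggWWNNAA=2 ggWWNNAa=4 ggWWNNaa=2 ggWWNnAA=4 ggWWNnAa=8 ggWWNnaa=4 ggWWnnAA=2 ggWWnnAa=4 ggWWnnaa=2 ggWwNNAA=4 ggWwNNAa=8 ggWwNNaa=4 ggWwNnAA=8 ggWwNnAa=16 ggWwNnaa=8 ggWwnnAA=4 ggWwnnAa=8 ggWwnnaa=4 ggwwNNAA=2 ggwwNNAa=4 ggwwNNaa=2 ggwwNnAA=4 ggwwNnAa=8 ggwwNnaa=4 ggwwnnAA=2 ggwwnnAa=4 ggwwnnaa=2
G_ W_ N_ A_ hits 54/256; gcd=2; 54÷2/256÷2 = 27/128

P(G_ W_ N_ A_) = 27/128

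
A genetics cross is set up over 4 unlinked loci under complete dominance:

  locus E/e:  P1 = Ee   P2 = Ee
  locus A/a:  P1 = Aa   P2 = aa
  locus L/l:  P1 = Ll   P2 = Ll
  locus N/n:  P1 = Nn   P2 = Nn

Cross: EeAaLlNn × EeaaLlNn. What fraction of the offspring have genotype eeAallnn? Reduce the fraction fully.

EeAaLlNn gametes: EALN×1, EALn×1, EAlN×1, EAln×1, EaLN×1, EaLn×1, EalN×1, Ealn×1, eALN×1, eALn×1, eAlN×1, eAln×1, eaLN×1, eaLn×1, ealN×1, ealn×1
EeaaLlNn gametes: EaLN×2, EaLn×2, EalN×2, Ealn×2, eaLN×2, eaLn×2, ealN×2, ealn×2
EeAaLlNn×EeaaLlNn grid (16·16=256): EEAaLLNN=2 EEAaLLNn=4 EEAaLLnn=2 EEAaLlNN=4 EEAaLlNn=8 EEAaLlnn=4 EEAallNN=2 EEAallNn=4 EEAallnn=2 EEaaLLNN=2 EEaaLLNn=4 EEaaLLnn=2 EEaaLlNN=4 EEaaLlNn=8 EEaaLlnn=4 EEaallNN=2 EEaallNn=4 EEaallnn=2 EeAaLLNN=4 EeAaLLNn=8 EeAaLLnn=4 EeAaLlNN=8 EeAaLlNn=16 EeAaLlnn=8 EeAallNN=4 EeAallNn=8 EeAallnn=4 EeaaLLNN=4 EeaaLLNn=8 EeaaLLnn=4 EeaaLlNN=8 EeaaLlNn=16 EeaaLlnn=8 EeaallNN=4 EeaallNn=8 Eeaallnn=4 eeAaLLNN=2 eeAaLLNn=4 eeAaLLnn=2 eeAaLlNN=4 eeAaLlNn=8 eeAaLlnn=4 eeAallNN=2 eeAallNn=4 eeAallnn=2 eeaaLLNN=2 eeaaLLNn=4 eeaaLLnn=2 eeaaLlNN=4 eeaaLlNn=8 eeaaLlnn=4 eeaallNN=2 eeaallNn=4 eeaallnn=2
eeAallnn hits 2/256; gcd=2; 2÷2/256÷2 = 1/128

P(eeAallnn) = 1/128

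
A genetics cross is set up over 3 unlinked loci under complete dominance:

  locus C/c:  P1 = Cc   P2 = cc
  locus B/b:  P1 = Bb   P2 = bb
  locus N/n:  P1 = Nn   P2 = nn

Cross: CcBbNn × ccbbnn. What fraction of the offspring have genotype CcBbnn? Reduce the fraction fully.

CcBbNn gametes: CBN×1, CBn×1, CbN×1, Cbn×1, cBN×1, cBn×1, cbN×1, cbn×1
ccbbnn gametes: cbn×8
CcBbNn×ccbbnn grid (8·8=64): CcBbNn=8 CcBbnn=8 CcbbNn=8 Ccbbnn=8 ccBbNn=8 ccBbnn=8 ccbbNn=8 ccbbnn=8
CcBbnn hits 8/64; gcd=8; 8÷8/64÷8 = 1/8

P(CcBbnn) = 1/8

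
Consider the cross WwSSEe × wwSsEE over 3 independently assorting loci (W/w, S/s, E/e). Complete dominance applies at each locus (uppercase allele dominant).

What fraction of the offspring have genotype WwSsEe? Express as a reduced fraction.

P(WwSsEe) = 1/8

WwSSEe gametes: WSE×2, WSe×2, wSE×2, wSe×2
wwSsEE gametes: wSE×4, wsE×4
WwSSEe×wwSsEE grid (8·8=64): WwSSEE=8 WwSSEe=8 WwSsEE=8 WwSsEe=8 wwSSEE=8 wwSSEe=8 wwSsEE=8 wwSsEe=8
WwSsEe hits 8/64; gcd=8; 8÷8/64÷8 = 1/8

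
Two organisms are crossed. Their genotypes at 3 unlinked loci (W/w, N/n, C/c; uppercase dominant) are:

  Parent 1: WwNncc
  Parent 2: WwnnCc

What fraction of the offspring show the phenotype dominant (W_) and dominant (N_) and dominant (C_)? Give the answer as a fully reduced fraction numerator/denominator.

WwNncc gametes: WNc×2, Wnc×2, wNc×2, wnc×2
WwnnCc gametes: WnC×2, Wnc×2, wnC×2, wnc×2
WwNncc×WwnnCc grid (8·8=64): WWNnCc=4 WWNncc=4 WWnnCc=4 WWnncc=4 WwNnCc=8 WwNncc=8 WwnnCc=8 Wwnncc=8 wwNnCc=4 wwNncc=4 wwnnCc=4 wwnncc=4
W_ N_ C_ hits 12/64; gcd=4; 12÷4/64÷4 = 3/16

P(W_ N_ C_) = 3/16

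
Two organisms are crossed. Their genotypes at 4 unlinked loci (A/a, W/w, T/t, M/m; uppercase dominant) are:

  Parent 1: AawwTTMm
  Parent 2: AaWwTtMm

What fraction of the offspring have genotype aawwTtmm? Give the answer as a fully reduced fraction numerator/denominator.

P(aawwTtmm) = 1/64

AawwTTMm gametes: AwTM×4, AwTm×4, awTM×4, awTm×4
AaWwTtMm gametes: AWTM×1, AWTm×1, AWtM×1, AWtm×1, AwTM×1, AwTm×1, AwtM×1, Awtm×1, aWTM×1, aWTm×1, aWtM×1, aWtm×1, awTM×1, awTm×1, awtM×1, awtm×1
AawwTTMm×AaWwTtMm grid (16·16=256): AAWwTTMM=4 AAWwTTMm=8 AAWwTTmm=4 AAWwTtMM=4 AAWwTtMm=8 AAWwTtmm=4 AAwwTTMM=4 AAwwTTMm=8 AAwwTTmm=4 AAwwTtMM=4 AAwwTtMm=8 AAwwTtmm=4 AaWwTTMM=8 AaWwTTMm=16 AaWwTTmm=8 AaWwTtMM=8 AaWwTtMm=16 AaWwTtmm=8 AawwTTMM=8 AawwTTMm=16 AawwTTmm=8 AawwTtMM=8 AawwTtMm=16 AawwTtmm=8 aaWwTTMM=4 aaWwTTMm=8 aaWwTTmm=4 aaWwTtMM=4 aaWwTtMm=8 aaWwTtmm=4 aawwTTMM=4 aawwTTMm=8 aawwTTmm=4 aawwTtMM=4 aawwTtMm=8 aawwTtmm=4
aawwTtmm hits 4/256; gcd=4; 4÷4/256÷4 = 1/64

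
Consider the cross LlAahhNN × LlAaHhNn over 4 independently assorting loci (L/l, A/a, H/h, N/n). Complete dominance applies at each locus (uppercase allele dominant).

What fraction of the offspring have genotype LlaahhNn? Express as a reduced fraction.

LlAahhNN gametes: LAhN×4, LahN×4, lAhN×4, lahN×4
LlAaHhNn gametes: LAHN×1, LAHn×1, LAhN×1, LAhn×1, LaHN×1, LaHn×1, LahN×1, Lahn×1, lAHN×1, lAHn×1, lAhN×1, lAhn×1, laHN×1, laHn×1, lahN×1, lahn×1
LlAahhNN×LlAaHhNn grid (16·16=256): LLAAHhNN=4 LLAAHhNn=4 LLAAhhNN=4 LLAAhhNn=4 LLAaHhNN=8 LLAaHhNn=8 LLAahhNN=8 LLAahhNn=8 LLaaHhNN=4 LLaaHhNn=4 LLaahhNN=4 LLaahhNn=4 LlAAHhNN=8 LlAAHhNn=8 LlAAhhNN=8 LlAAhhNn=8 LlAaHhNN=16 LlAaHhNn=16 LlAahhNN=16 LlAahhNn=16 LlaaHhNN=8 LlaaHhNn=8 LlaahhNN=8 LlaahhNn=8 llAAHhNN=4 llAAHhNn=4 llAAhhNN=4 llAAhhNn=4 llAaHhNN=8 llAaHhNn=8 llAahhNN=8 llAahhNn=8 llaaHhNN=4 llaaHhNn=4 llaahhNN=4 llaahhNn=4
LlaahhNn hits 8/256; gcd=8; 8÷8/256÷8 = 1/32

P(LlaahhNn) = 1/32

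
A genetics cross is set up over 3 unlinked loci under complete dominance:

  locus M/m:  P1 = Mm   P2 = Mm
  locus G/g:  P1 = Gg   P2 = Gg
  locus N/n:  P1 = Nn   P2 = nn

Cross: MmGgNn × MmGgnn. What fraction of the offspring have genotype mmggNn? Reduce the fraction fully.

P(mmggNn) = 1/32

MmGgNn gametes: MGN×1, MGn×1, MgN×1, Mgn×1, mGN×1, mGn×1, mgN×1, mgn×1
MmGgnn gametes: MGn×2, Mgn×2, mGn×2, mgn×2
MmGgNn×MmGgnn grid (8·8=64): MMGGNn=2 MMGGnn=2 MMGgNn=4 MMGgnn=4 MMggNn=2 MMggnn=2 MmGGNn=4 MmGGnn=4 MmGgNn=8 MmGgnn=8 MmggNn=4 Mmggnn=4 mmGGNn=2 mmGGnn=2 mmGgNn=4 mmGgnn=4 mmggNn=2 mmggnn=2
mmggNn hits 2/64; gcd=2; 2÷2/64÷2 = 1/32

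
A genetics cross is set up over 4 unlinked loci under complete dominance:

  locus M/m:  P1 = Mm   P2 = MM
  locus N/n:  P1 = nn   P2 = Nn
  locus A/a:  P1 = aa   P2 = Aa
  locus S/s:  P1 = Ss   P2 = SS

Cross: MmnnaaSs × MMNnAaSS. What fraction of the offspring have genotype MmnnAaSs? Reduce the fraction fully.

P(MmnnAaSs) = 1/16

MmnnaaSs gametes: MnaS×4, Mnas×4, mnaS×4, mnas×4
MMNnAaSS gametes: MNAS×4, MNaS×4, MnAS×4, MnaS×4
MmnnaaSs×MMNnAaSS grid (16·16=256): MMNnAaSS=16 MMNnAaSs=16 MMNnaaSS=16 MMNnaaSs=16 MMnnAaSS=16 MMnnAaSs=16 MMnnaaSS=16 MMnnaaSs=16 MmNnAaSS=16 MmNnAaSs=16 MmNnaaSS=16 MmNnaaSs=16 MmnnAaSS=16 MmnnAaSs=16 MmnnaaSS=16 MmnnaaSs=16
MmnnAaSs hits 16/256; gcd=16; 16÷16/256÷16 = 1/16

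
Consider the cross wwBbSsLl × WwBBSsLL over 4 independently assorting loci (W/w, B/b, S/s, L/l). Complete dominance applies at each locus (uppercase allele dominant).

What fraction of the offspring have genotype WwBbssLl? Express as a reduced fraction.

wwBbSsLl gametes: wBSL×2, wBSl×2, wBsL×2, wBsl×2, wbSL×2, wbSl×2, wbsL×2, wbsl×2
WwBBSsLL gametes: WBSL×4, WBsL×4, wBSL×4, wBsL×4
wwBbSsLl×WwBBSsLL grid (16·16=256): WwBBSSLL=8 WwBBSSLl=8 WwBBSsLL=16 WwBBSsLl=16 WwBBssLL=8 WwBBssLl=8 WwBbSSLL=8 WwBbSSLl=8 WwBbSsLL=16 WwBbSsLl=16 WwBbssLL=8 WwBbssLl=8 wwBBSSLL=8 wwBBSSLl=8 wwBBSsLL=16 wwBBSsLl=16 wwBBssLL=8 wwBBssLl=8 wwBbSSLL=8 wwBbSSLl=8 wwBbSsLL=16 wwBbSsLl=16 wwBbssLL=8 wwBbssLl=8
WwBbssLl hits 8/256; gcd=8; 8÷8/256÷8 = 1/32

P(WwBbssLl) = 1/32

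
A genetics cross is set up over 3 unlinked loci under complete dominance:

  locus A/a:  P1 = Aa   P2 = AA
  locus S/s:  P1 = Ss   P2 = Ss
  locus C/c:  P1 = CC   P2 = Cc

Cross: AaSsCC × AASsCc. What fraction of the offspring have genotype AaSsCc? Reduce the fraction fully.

P(AaSsCc) = 1/8

AaSsCC gametes: ASC×2, AsC×2, aSC×2, asC×2
AASsCc gametes: ASC×2, ASc×2, AsC×2, Asc×2
AaSsCC×AASsCc grid (8·8=64): AASSCC=4 AASSCc=4 AASsCC=8 AASsCc=8 AAssCC=4 AAssCc=4 AaSSCC=4 AaSSCc=4 AaSsCC=8 AaSsCc=8 AassCC=4 AassCc=4
AaSsCc hits 8/64; gcd=8; 8÷8/64÷8 = 1/8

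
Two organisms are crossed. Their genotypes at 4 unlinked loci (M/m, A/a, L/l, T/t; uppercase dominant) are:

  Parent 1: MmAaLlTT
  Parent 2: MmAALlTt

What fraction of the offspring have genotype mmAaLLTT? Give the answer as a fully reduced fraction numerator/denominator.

MmAaLlTT gametes: MALT×2, MAlT×2, MaLT×2, MalT×2, mALT×2, mAlT×2, maLT×2, malT×2
MmAALlTt gametes: MALT×2, MALt×2, MAlT×2, MAlt×2, mALT×2, mALt×2, mAlT×2, mAlt×2
MmAaLlTT×MmAALlTt grid (16·16=256): MMAALLTT=4 MMAALLTt=4 MMAALlTT=8 MMAALlTt=8 MMAAllTT=4 MMAAllTt=4 MMAaLLTT=4 MMAaLLTt=4 MMAaLlTT=8 MMAaLlTt=8 MMAallTT=4 MMAallTt=4 MmAALLTT=8 MmAALLTt=8 MmAALlTT=16 MmAALlTt=16 MmAAllTT=8 MmAAllTt=8 MmAaLLTT=8 MmAaLLTt=8 MmAaLlTT=16 MmAaLlTt=16 MmAallTT=8 MmAallTt=8 mmAALLTT=4 mmAALLTt=4 mmAALlTT=8 mmAALlTt=8 mmAAllTT=4 mmAAllTt=4 mmAaLLTT=4 mmAaLLTt=4 mmAaLlTT=8 mmAaLlTt=8 mmAallTT=4 mmAallTt=4
mmAaLLTT hits 4/256; gcd=4; 4÷4/256÷4 = 1/64

P(mmAaLLTT) = 1/64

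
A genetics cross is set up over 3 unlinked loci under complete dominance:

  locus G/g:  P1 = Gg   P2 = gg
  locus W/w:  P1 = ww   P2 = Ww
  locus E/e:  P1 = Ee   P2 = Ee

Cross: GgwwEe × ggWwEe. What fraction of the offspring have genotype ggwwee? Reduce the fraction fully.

P(ggwwee) = 1/16

GgwwEe gametes: GwE×2, Gwe×2, gwE×2, gwe×2
ggWwEe gametes: gWE×2, gWe×2, gwE×2, gwe×2
GgwwEe×ggWwEe grid (8·8=64): GgWwEE=4 GgWwEe=8 GgWwee=4 GgwwEE=4 GgwwEe=8 Ggwwee=4 ggWwEE=4 ggWwEe=8 ggWwee=4 ggwwEE=4 ggwwEe=8 ggwwee=4
ggwwee hits 4/64; gcd=4; 4÷4/64÷4 = 1/16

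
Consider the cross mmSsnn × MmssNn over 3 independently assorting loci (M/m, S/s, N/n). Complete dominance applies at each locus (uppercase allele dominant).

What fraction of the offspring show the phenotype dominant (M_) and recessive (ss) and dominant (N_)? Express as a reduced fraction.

P(M_ ss N_) = 1/8

mmSsnn gametes: mSn×4, msn×4
MmssNn gametes: MsN×2, Msn×2, msN×2, msn×2
mmSsnn×MmssNn grid (8·8=64): MmSsNn=8 MmSsnn=8 MmssNn=8 Mmssnn=8 mmSsNn=8 mmSsnn=8 mmssNn=8 mmssnn=8
M_ ss N_ hits 8/64; gcd=8; 8÷8/64÷8 = 1/8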